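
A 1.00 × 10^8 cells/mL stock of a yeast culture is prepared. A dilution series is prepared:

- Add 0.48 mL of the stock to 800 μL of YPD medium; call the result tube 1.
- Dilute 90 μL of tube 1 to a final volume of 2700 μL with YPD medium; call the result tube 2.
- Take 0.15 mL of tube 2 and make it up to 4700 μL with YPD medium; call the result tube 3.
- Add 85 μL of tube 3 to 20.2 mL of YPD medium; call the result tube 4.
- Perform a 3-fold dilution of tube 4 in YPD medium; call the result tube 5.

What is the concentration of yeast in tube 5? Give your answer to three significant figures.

Step 1: 0.48 mL + 800 μL = 1.28 mL total → factor 1.28/0.48 = 2.6667
Step 2: 90 μL brought to 2700 μL → factor 2700/90 = 30
Step 3: 0.15 mL brought to 4700 μL → factor 4.7/0.15 = 31.333
Step 4: 85 μL + 20.2 mL = 20285 μL total → factor 20285/85 = 238.65
Step 5: 3-fold → factor 3
Overall dilution factor = 2.6667 × 30 × 31.333 × 238.65 × 3 = 1.7946 × 10^6
Final = 1.00 × 10^8 cells/mL / 1.7946 × 10^6 = 55.7 cells/mL

55.7 cells/mL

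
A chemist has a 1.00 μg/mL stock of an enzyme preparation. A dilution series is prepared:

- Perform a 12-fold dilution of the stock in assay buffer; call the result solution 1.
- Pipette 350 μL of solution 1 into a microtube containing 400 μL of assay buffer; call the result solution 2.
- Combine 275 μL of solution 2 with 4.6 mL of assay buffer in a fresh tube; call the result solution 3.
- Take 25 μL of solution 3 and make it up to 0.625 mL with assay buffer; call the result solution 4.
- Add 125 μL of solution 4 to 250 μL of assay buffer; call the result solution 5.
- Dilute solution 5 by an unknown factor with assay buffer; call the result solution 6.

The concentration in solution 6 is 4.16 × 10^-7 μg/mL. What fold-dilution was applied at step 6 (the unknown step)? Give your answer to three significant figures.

Step 1: 12-fold → factor 12
Step 2: 350 μL + 400 μL = 750 μL total → factor 750/350 = 2.1429
Step 3: 275 μL + 4.6 mL = 4875 μL total → factor 4875/275 = 17.727
Step 4: 25 μL brought to 0.625 mL → factor 625/25 = 25
Step 5: 125 μL + 250 μL = 375 μL total → factor 375/125 = 3
Step 6: unknown factor x
Product of known-step factors = 34188
Overall factor = 1.00 μg/mL / (4.16 × 10^-7 μg/mL) = 2.4038 × 10^6
x = 2.4038 × 10^6 / 34188 = 70.3

70.3-fold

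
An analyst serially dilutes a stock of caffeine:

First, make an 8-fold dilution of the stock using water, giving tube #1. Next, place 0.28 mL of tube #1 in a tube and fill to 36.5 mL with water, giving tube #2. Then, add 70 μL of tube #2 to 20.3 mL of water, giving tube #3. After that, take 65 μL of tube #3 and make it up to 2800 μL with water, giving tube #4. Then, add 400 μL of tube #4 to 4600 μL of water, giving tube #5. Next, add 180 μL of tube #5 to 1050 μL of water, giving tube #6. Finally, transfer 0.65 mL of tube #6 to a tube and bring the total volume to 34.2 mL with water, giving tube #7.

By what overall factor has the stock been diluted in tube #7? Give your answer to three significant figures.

Step 1: 8-fold → factor 8
Step 2: 0.28 mL brought to 36.5 mL → factor 36.5/0.28 = 130.36
Step 3: 70 μL + 20.3 mL = 20370 μL total → factor 20370/70 = 291
Step 4: 65 μL brought to 2800 μL → factor 2800/65 = 43.077
Step 5: 400 μL + 4600 μL = 5000 μL total → factor 5000/400 = 12.5
Step 6: 180 μL + 1050 μL = 1230 μL total → factor 1230/180 = 6.8333
Step 7: 0.65 mL brought to 34.2 mL → factor 34.2/0.65 = 52.615
Overall dilution factor = 8 × 130.36 × 291 × 43.077 × 12.5 × 6.8333 × 52.615 = 5.8751 × 10^10

5.88 × 10^10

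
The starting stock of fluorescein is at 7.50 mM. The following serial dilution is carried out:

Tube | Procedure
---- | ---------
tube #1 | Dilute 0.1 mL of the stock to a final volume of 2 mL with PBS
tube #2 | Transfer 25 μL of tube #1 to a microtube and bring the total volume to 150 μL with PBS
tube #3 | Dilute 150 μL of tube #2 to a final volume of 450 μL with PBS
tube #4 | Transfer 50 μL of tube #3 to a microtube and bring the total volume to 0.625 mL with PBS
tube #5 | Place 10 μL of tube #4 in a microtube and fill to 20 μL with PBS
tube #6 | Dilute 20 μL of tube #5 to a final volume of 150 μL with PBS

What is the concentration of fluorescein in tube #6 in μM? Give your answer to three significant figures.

0.111 μM

Step 1: 0.1 mL brought to 2 mL → factor 2/0.1 = 20
Step 2: 25 μL brought to 150 μL → factor 150/25 = 6
Step 3: 150 μL brought to 450 μL → factor 450/150 = 3
Step 4: 50 μL brought to 0.625 mL → factor 625/50 = 12.5
Step 5: 10 μL brought to 20 μL → factor 20/10 = 2
Step 6: 20 μL brought to 150 μL → factor 150/20 = 7.5
Overall dilution factor = 20 × 6 × 3 × 12.5 × 2 × 7.5 = 67500
Final = 7.50 mM / 67500 = 0.0001111 mM = 0.111 μM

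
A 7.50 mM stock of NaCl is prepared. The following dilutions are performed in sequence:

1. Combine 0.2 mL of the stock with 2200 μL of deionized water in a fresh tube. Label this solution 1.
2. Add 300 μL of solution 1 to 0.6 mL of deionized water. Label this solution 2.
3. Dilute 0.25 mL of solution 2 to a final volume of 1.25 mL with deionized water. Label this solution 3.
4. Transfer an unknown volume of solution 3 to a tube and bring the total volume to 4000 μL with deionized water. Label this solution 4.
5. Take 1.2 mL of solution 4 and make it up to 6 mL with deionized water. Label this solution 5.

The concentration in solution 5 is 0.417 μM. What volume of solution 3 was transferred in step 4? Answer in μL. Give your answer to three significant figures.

200 μL

Step 1: 0.2 mL + 2200 μL = 2.4 mL total → factor 2.4/0.2 = 12
Step 2: 300 μL + 0.6 mL = 900 μL total → factor 900/300 = 3
Step 3: 0.25 mL brought to 1.25 mL → factor 1.25/0.25 = 5
Step 4: v brought to 4000 μL → factor = 4000 μL/v
Step 5: 1.2 mL brought to 6 mL → factor 6/1.2 = 5
Product of known-step factors = 900
Overall factor = 7.50 mM / (0.417 μM) = 17986
Step-4 factor = 17986 / 900 = 19.984
v = 4000 μL / 19.984 = 200 μL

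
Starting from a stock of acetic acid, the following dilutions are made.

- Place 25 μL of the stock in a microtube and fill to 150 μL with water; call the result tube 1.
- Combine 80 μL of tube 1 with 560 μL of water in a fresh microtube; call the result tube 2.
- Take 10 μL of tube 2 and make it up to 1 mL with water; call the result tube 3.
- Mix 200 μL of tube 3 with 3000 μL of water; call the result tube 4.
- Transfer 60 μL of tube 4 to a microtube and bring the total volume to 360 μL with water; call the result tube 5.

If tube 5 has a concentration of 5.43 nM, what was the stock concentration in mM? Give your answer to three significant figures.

Step 1: 25 μL brought to 150 μL → factor 150/25 = 6
Step 2: 80 μL + 560 μL = 640 μL total → factor 640/80 = 8
Step 3: 10 μL brought to 1 mL → factor 1000/10 = 100
Step 4: 200 μL + 3000 μL = 3200 μL total → factor 3200/200 = 16
Step 5: 60 μL brought to 360 μL → factor 360/60 = 6
Overall dilution factor = 6 × 8 × 100 × 16 × 6 = 4.608 × 10^5
Stock = 5.43 nM × 4.608 × 10^5 = 2.502 × 10^6 nM = 2.50 mM

2.50 mM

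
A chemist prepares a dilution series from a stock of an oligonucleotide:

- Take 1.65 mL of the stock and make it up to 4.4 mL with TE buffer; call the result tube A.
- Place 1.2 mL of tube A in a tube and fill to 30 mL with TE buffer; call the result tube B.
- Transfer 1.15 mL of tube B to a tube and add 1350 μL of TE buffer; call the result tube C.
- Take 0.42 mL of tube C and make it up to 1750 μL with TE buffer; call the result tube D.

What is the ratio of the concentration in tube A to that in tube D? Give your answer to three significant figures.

226

Step 1: 1.65 mL brought to 4.4 mL → factor 4.4/1.65 = 2.6667
Step 2: 1.2 mL brought to 30 mL → factor 30/1.2 = 25
Step 3: 1.15 mL + 1350 μL = 2.5 mL total → factor 2.5/1.15 = 2.1739
Step 4: 0.42 mL brought to 1750 μL → factor 1.75/0.42 = 4.1667
Dilution factor to tube A = 2.6667; to tube D = 603.86
[tube A]/[tube D] = (factor to tube D)/(factor to tube A) = 603.86/2.6667 = 226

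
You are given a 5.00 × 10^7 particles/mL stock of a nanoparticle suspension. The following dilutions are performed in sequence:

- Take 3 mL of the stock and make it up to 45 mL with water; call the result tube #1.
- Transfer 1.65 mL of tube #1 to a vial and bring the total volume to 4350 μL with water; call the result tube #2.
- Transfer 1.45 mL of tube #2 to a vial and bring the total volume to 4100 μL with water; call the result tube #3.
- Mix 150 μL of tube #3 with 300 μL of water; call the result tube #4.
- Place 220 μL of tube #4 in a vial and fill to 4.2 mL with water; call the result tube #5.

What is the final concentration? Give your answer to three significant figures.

7.81 × 10^3 particles/mL

Step 1: 3 mL brought to 45 mL → factor 45/3 = 15
Step 2: 1.65 mL brought to 4350 μL → factor 4.35/1.65 = 2.6364
Step 3: 1.45 mL brought to 4100 μL → factor 4.1/1.45 = 2.8276
Step 4: 150 μL + 300 μL = 450 μL total → factor 450/150 = 3
Step 5: 220 μL brought to 4.2 mL → factor 4200/220 = 19.091
Overall dilution factor = 15 × 2.6364 × 2.8276 × 3 × 19.091 = 6404.1
Final = 5.00 × 10^7 particles/mL / 6404.1 = 7.81 × 10^3 particles/mL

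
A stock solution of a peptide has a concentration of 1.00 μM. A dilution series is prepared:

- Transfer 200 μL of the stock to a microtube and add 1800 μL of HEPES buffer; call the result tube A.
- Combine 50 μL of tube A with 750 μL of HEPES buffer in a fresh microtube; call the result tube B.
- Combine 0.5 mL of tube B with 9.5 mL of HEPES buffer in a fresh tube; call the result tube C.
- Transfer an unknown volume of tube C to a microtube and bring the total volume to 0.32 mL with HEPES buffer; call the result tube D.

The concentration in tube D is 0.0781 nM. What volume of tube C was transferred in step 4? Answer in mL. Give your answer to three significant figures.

Step 1: 200 μL + 1800 μL = 2000 μL total → factor 2000/200 = 10
Step 2: 50 μL + 750 μL = 800 μL total → factor 800/50 = 16
Step 3: 0.5 mL + 9.5 mL = 10 mL total → factor 10/0.5 = 20
Step 4: v brought to 0.32 mL → factor = 0.32 mL/v
Product of known-step factors = 3200
Overall factor = 1.00 μM / (0.0781 nM) = 12804
Step-4 factor = 12804 / 3200 = 4.0013
v = 0.32 mL / 4.0013 = 0.0800 mL

0.0800 mL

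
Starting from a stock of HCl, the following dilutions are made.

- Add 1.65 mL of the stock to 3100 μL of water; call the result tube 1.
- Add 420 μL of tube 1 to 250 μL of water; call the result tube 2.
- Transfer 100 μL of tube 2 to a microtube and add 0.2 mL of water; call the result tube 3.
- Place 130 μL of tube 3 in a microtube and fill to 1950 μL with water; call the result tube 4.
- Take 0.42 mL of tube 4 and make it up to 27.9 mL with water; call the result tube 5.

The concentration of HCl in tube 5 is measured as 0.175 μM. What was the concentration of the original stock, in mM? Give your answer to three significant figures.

Step 1: 1.65 mL + 3100 μL = 4.75 mL total → factor 4.75/1.65 = 2.8788
Step 2: 420 μL + 250 μL = 670 μL total → factor 670/420 = 1.5952
Step 3: 100 μL + 0.2 mL = 300 μL total → factor 300/100 = 3
Step 4: 130 μL brought to 1950 μL → factor 1950/130 = 15
Step 5: 0.42 mL brought to 27.9 mL → factor 27.9/0.42 = 66.429
Overall dilution factor = 2.8788 × 1.5952 × 3 × 15 × 66.429 = 13728
Stock = 0.175 μM × 13728 = 2402 μM = 2.40 mM

2.40 mM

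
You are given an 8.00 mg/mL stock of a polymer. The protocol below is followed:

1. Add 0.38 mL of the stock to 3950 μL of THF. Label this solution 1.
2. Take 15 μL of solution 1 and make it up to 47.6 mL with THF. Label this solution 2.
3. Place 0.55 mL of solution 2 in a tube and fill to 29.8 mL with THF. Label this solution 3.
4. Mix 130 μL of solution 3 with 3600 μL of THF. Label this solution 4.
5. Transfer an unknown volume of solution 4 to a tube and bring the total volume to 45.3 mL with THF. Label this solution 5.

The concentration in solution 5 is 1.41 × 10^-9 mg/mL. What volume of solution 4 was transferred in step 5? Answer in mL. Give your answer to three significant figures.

0.449 mL

Step 1: 0.38 mL + 3950 μL = 4.33 mL total → factor 4.33/0.38 = 11.395
Step 2: 15 μL brought to 47.6 mL → factor 47600/15 = 3173.3
Step 3: 0.55 mL brought to 29.8 mL → factor 29.8/0.55 = 54.182
Step 4: 130 μL + 3600 μL = 3730 μL total → factor 3730/130 = 28.692
Step 5: v brought to 45.3 mL → factor = 45.3 mL/v
Product of known-step factors = 5.6213 × 10^7
Overall factor = 8.00 mg/mL / (1.41 × 10^-9 mg/mL) = 5.6738 × 10^9
Step-5 factor = 5.6738 × 10^9 / 5.6213 × 10^7 = 100.93
v = 45.3 mL / 100.93 = 0.449 mL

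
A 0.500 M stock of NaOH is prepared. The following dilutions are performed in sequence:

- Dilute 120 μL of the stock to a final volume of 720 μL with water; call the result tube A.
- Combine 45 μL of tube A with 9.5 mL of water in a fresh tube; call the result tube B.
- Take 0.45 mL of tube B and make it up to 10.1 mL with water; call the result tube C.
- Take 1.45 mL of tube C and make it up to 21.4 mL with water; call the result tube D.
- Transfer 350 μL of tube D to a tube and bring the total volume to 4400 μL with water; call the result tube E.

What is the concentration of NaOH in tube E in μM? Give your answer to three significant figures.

Step 1: 120 μL brought to 720 μL → factor 720/120 = 6
Step 2: 45 μL + 9.5 mL = 9545 μL total → factor 9545/45 = 212.11
Step 3: 0.45 mL brought to 10.1 mL → factor 10.1/0.45 = 22.444
Step 4: 1.45 mL brought to 21.4 mL → factor 21.4/1.45 = 14.759
Step 5: 350 μL brought to 4400 μL → factor 4400/350 = 12.571
Overall dilution factor = 6 × 212.11 × 22.444 × 14.759 × 12.571 = 5.2997 × 10^6
Final = 0.500 M / 5.2997 × 10^6 = 9.434 × 10^-8 M = 0.0943 μM

0.0943 μM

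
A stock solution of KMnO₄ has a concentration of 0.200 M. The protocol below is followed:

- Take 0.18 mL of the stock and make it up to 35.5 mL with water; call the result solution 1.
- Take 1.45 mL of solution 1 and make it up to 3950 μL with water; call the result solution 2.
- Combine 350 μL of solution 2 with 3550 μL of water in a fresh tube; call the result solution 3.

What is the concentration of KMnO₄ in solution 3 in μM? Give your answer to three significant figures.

33.4 μM

Step 1: 0.18 mL brought to 35.5 mL → factor 35.5/0.18 = 197.22
Step 2: 1.45 mL brought to 3950 μL → factor 3.95/1.45 = 2.7241
Step 3: 350 μL + 3550 μL = 3900 μL total → factor 3900/350 = 11.143
Overall dilution factor = 197.22 × 2.7241 × 11.143 = 5986.6
Final = 0.200 M / 5986.6 = 3.341 × 10^-5 M = 33.4 μM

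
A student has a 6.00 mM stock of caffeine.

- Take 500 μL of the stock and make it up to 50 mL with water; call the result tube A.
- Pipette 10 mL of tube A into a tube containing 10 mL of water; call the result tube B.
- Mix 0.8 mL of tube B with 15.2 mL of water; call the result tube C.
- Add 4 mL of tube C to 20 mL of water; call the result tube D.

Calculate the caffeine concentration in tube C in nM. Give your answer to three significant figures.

Step 1: 500 μL brought to 50 mL → factor 50000/500 = 100
Step 2: 10 mL + 10 mL = 20 mL total → factor 20/10 = 2
Step 3: 0.8 mL + 15.2 mL = 16 mL total → factor 16/0.8 = 20
Dilution factor through tube C = 100 × 2 × 20 = 4000
[tube C] = 6.00 mM / 4000 = 0.001500 mM = 1.50 × 10^3 nM

1.50 × 10^3 nM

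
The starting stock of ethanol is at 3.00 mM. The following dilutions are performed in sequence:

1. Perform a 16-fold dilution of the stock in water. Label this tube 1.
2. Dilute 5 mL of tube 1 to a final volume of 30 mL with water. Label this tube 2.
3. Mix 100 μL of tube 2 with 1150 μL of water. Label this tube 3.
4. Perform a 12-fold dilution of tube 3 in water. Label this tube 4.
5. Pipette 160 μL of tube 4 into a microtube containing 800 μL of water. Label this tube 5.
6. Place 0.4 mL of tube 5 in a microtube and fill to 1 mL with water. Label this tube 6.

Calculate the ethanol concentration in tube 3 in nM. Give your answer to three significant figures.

2.50 × 10^3 nM

Step 1: 16-fold → factor 16
Step 2: 5 mL brought to 30 mL → factor 30/5 = 6
Step 3: 100 μL + 1150 μL = 1250 μL total → factor 1250/100 = 12.5
Dilution factor through tube 3 = 16 × 6 × 12.5 = 1200
[tube 3] = 3.00 mM / 1200 = 0.002500 mM = 2.50 × 10^3 nM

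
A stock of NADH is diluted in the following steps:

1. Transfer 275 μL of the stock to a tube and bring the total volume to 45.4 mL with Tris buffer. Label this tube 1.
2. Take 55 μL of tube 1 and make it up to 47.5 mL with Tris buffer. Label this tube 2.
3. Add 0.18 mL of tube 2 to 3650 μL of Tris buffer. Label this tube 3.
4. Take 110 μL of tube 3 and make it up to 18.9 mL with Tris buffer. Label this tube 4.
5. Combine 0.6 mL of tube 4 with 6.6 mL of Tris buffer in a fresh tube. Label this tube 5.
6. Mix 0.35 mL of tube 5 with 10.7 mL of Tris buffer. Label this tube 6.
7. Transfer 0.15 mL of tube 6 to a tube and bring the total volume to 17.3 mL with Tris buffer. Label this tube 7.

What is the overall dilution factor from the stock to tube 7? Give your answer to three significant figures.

2.28 × 10^13

Step 1: 275 μL brought to 45.4 mL → factor 45400/275 = 165.09
Step 2: 55 μL brought to 47.5 mL → factor 47500/55 = 863.64
Step 3: 0.18 mL + 3650 μL = 3.83 mL total → factor 3.83/0.18 = 21.278
Step 4: 110 μL brought to 18.9 mL → factor 18900/110 = 171.82
Step 5: 0.6 mL + 6.6 mL = 7.2 mL total → factor 7.2/0.6 = 12
Step 6: 0.35 mL + 10.7 mL = 11.05 mL total → factor 11.05/0.35 = 31.571
Step 7: 0.15 mL brought to 17.3 mL → factor 17.3/0.15 = 115.33
Overall dilution factor = 165.09 × 863.64 × 21.278 × 171.82 × 12 × 31.571 × 115.33 = 2.2776 × 10^13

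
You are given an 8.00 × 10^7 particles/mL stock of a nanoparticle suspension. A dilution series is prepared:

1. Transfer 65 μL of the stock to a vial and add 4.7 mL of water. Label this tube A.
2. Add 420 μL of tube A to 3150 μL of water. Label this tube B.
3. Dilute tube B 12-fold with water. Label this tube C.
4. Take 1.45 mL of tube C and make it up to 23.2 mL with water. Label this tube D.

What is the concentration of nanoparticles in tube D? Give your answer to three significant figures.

Step 1: 65 μL + 4.7 mL = 4765 μL total → factor 4765/65 = 73.308
Step 2: 420 μL + 3150 μL = 3570 μL total → factor 3570/420 = 8.5
Step 3: 12-fold → factor 12
Step 4: 1.45 mL brought to 23.2 mL → factor 23.2/1.45 = 16
Overall dilution factor = 73.308 × 8.5 × 12 × 16 = 1.1964 × 10^5
Final = 8.00 × 10^7 particles/mL / 1.1964 × 10^5 = 669 particles/mL

669 particles/mL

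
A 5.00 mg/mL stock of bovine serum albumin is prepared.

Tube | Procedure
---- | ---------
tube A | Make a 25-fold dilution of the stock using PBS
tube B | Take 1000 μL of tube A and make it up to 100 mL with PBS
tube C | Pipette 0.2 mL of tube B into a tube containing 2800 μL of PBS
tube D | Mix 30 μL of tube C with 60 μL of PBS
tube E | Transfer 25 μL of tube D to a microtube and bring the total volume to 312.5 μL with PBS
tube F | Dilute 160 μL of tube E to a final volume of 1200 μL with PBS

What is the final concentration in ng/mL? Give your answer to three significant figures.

0.474 ng/mL

Step 1: 25-fold → factor 25
Step 2: 1000 μL brought to 100 mL → factor 1 × 10^5/1000 = 100
Step 3: 0.2 mL + 2800 μL = 3 mL total → factor 3/0.2 = 15
Step 4: 30 μL + 60 μL = 90 μL total → factor 90/30 = 3
Step 5: 25 μL brought to 312.5 μL → factor 312.5/25 = 12.5
Step 6: 160 μL brought to 1200 μL → factor 1200/160 = 7.5
Overall dilution factor = 25 × 100 × 15 × 3 × 12.5 × 7.5 = 1.0547 × 10^7
Final = 5.00 mg/mL / 1.0547 × 10^7 = 4.741 × 10^-7 mg/mL = 0.474 ng/mL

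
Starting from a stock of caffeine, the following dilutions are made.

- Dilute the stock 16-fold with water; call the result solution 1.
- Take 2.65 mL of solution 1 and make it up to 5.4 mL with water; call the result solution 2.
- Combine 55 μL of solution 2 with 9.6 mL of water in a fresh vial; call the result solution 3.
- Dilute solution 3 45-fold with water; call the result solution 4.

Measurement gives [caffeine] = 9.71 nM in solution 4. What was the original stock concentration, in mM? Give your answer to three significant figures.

2.50 mM

Step 1: 16-fold → factor 16
Step 2: 2.65 mL brought to 5.4 mL → factor 5.4/2.65 = 2.0377
Step 3: 55 μL + 9.6 mL = 9655 μL total → factor 9655/55 = 175.55
Step 4: 45-fold → factor 45
Overall dilution factor = 16 × 2.0377 × 175.55 × 45 = 2.5755 × 10^5
Stock = 9.71 nM × 2.5755 × 10^5 = 2.501 × 10^6 nM = 2.50 mM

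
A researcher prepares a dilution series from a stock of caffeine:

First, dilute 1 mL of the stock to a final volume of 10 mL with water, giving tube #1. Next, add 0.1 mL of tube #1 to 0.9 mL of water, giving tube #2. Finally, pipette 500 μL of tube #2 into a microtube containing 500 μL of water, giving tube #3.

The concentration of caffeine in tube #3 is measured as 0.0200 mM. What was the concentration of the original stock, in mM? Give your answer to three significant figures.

Step 1: 1 mL brought to 10 mL → factor 10/1 = 10
Step 2: 0.1 mL + 0.9 mL = 1 mL total → factor 1/0.1 = 10
Step 3: 500 μL + 500 μL = 1000 μL total → factor 1000/500 = 2
Overall dilution factor = 10 × 10 × 2 = 200
Stock = 0.0200 mM × 200 = 4.00 mM

4.00 mM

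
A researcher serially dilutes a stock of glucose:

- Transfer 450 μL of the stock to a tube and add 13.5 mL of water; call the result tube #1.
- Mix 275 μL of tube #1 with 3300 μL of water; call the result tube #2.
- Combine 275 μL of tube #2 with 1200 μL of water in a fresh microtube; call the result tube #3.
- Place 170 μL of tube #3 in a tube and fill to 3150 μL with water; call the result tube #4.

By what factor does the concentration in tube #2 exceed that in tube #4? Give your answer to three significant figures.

Step 1: 450 μL + 13.5 mL = 13950 μL total → factor 13950/450 = 31
Step 2: 275 μL + 3300 μL = 3575 μL total → factor 3575/275 = 13
Step 3: 275 μL + 1200 μL = 1475 μL total → factor 1475/275 = 5.3636
Step 4: 170 μL brought to 3150 μL → factor 3150/170 = 18.529
Dilution factor to tube #2 = 403; to tube #4 = 40052
[tube #2]/[tube #4] = (factor to tube #4)/(factor to tube #2) = 40052/403 = 99.4

99.4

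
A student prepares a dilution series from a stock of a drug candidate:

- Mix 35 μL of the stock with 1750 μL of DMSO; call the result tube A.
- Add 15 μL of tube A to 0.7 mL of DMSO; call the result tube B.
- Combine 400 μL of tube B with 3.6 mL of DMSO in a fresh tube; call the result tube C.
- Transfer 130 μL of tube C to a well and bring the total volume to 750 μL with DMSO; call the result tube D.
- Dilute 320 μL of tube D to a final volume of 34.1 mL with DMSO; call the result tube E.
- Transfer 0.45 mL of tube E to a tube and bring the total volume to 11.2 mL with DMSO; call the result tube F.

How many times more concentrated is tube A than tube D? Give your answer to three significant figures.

Step 1: 35 μL + 1750 μL = 1785 μL total → factor 1785/35 = 51
Step 2: 15 μL + 0.7 mL = 715 μL total → factor 715/15 = 47.667
Step 3: 400 μL + 3.6 mL = 4000 μL total → factor 4000/400 = 10
Step 4: 130 μL brought to 750 μL → factor 750/130 = 5.7692
Dilution factor to tube A = 51; to tube D = 1.4025 × 10^5
[tube A]/[tube D] = (factor to tube D)/(factor to tube A) = 1.4025 × 10^5/51 = 2.75 × 10^3

2.75 × 10^3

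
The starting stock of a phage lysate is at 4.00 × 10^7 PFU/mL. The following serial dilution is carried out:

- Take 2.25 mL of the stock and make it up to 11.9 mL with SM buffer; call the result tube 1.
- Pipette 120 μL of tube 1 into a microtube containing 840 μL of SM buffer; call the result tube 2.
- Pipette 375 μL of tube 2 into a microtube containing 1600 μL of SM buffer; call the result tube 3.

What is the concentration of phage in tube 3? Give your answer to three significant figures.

1.80 × 10^5 PFU/mL

Step 1: 2.25 mL brought to 11.9 mL → factor 11.9/2.25 = 5.2889
Step 2: 120 μL + 840 μL = 960 μL total → factor 960/120 = 8
Step 3: 375 μL + 1600 μL = 1975 μL total → factor 1975/375 = 5.2667
Overall dilution factor = 5.2889 × 8 × 5.2667 = 222.84
Final = 4.00 × 10^7 PFU/mL / 222.84 = 1.80 × 10^5 PFU/mL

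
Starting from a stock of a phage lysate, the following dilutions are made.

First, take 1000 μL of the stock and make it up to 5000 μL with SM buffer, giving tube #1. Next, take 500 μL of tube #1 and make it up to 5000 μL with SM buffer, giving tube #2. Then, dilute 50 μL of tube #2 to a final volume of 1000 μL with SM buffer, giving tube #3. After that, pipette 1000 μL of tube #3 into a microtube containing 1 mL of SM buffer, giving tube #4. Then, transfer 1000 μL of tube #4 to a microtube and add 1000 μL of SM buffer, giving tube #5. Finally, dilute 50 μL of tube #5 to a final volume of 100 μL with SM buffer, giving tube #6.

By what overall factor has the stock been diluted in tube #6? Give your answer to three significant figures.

Step 1: 1000 μL brought to 5000 μL → factor 5000/1000 = 5
Step 2: 500 μL brought to 5000 μL → factor 5000/500 = 10
Step 3: 50 μL brought to 1000 μL → factor 1000/50 = 20
Step 4: 1000 μL + 1 mL = 2000 μL total → factor 2000/1000 = 2
Step 5: 1000 μL + 1000 μL = 2000 μL total → factor 2000/1000 = 2
Step 6: 50 μL brought to 100 μL → factor 100/50 = 2
Overall dilution factor = 5 × 10 × 20 × 2 × 2 × 2 = 8000

8.00 × 10^3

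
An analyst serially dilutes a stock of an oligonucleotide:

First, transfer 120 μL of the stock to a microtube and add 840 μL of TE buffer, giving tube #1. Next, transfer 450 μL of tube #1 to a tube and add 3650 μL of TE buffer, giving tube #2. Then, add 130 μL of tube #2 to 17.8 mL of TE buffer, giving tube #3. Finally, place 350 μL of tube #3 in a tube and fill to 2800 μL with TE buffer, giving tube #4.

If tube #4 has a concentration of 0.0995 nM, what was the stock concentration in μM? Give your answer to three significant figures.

Step 1: 120 μL + 840 μL = 960 μL total → factor 960/120 = 8
Step 2: 450 μL + 3650 μL = 4100 μL total → factor 4100/450 = 9.1111
Step 3: 130 μL + 17.8 mL = 17930 μL total → factor 17930/130 = 137.92
Step 4: 350 μL brought to 2800 μL → factor 2800/350 = 8
Overall dilution factor = 8 × 9.1111 × 137.92 × 8 = 80424
Stock = 0.0995 nM × 80424 = 8002 nM = 8.00 μM

8.00 μM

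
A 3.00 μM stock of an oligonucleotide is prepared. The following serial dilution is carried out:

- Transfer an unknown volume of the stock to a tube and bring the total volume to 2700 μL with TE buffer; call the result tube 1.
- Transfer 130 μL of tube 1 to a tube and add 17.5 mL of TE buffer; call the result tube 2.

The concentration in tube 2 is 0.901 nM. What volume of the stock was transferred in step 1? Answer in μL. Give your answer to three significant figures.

110 μL

Step 1: v brought to 2700 μL → factor = 2700 μL/v
Step 2: 130 μL + 17.5 mL = 17630 μL total → factor 17630/130 = 135.62
Product of known-step factors = 135.62
Overall factor = 3.00 μM / (0.901 nM) = 3329.6
Step-1 factor = 3329.6 / 135.62 = 24.552
v = 2700 μL / 24.552 = 110 μL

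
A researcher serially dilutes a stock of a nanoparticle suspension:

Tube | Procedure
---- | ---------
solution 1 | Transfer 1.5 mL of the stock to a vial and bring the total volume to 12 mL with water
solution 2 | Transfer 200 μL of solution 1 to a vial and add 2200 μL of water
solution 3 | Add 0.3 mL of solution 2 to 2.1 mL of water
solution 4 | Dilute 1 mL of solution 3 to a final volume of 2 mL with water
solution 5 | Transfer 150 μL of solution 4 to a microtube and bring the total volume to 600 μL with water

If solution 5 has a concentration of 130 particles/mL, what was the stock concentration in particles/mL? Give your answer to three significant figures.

7.99 × 10^5 particles/mL

Step 1: 1.5 mL brought to 12 mL → factor 12/1.5 = 8
Step 2: 200 μL + 2200 μL = 2400 μL total → factor 2400/200 = 12
Step 3: 0.3 mL + 2.1 mL = 2.4 mL total → factor 2.4/0.3 = 8
Step 4: 1 mL brought to 2 mL → factor 2/1 = 2
Step 5: 150 μL brought to 600 μL → factor 600/150 = 4
Overall dilution factor = 8 × 12 × 8 × 2 × 4 = 6144
Stock = 130 particles/mL × 6144 = 7.99 × 10^5 particles/mL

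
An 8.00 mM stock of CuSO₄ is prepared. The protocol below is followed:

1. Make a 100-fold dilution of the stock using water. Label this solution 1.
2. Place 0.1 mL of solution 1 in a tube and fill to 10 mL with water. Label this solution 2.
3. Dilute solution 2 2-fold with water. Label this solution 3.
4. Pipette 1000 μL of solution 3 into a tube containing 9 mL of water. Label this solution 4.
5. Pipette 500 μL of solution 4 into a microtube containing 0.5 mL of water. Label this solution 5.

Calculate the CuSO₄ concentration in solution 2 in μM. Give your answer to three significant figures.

Step 1: 100-fold → factor 100
Step 2: 0.1 mL brought to 10 mL → factor 10/0.1 = 100
Dilution factor through solution 2 = 100 × 100 = 10000
[solution 2] = 8.00 mM / 10000 = 0.0008000 mM = 0.800 μM

0.800 μM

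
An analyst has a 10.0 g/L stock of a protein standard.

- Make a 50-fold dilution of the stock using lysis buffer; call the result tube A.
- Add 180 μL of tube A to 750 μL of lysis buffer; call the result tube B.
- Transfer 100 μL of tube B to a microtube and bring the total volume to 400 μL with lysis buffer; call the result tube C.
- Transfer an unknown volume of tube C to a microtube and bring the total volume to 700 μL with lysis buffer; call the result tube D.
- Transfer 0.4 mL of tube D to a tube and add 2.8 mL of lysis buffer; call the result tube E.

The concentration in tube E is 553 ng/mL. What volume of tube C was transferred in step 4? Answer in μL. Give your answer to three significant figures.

Step 1: 50-fold → factor 50
Step 2: 180 μL + 750 μL = 930 μL total → factor 930/180 = 5.1667
Step 3: 100 μL brought to 400 μL → factor 400/100 = 4
Step 4: v brought to 700 μL → factor = 700 μL/v
Step 5: 0.4 mL + 2.8 mL = 3.2 mL total → factor 3.2/0.4 = 8
Product of known-step factors = 8266.7
Overall factor = 10.0 g/L / (553 ng/mL) = 18083
Step-4 factor = 18083 / 8266.7 = 2.1875
v = 700 μL / 2.1875 = 320 μL

320 μL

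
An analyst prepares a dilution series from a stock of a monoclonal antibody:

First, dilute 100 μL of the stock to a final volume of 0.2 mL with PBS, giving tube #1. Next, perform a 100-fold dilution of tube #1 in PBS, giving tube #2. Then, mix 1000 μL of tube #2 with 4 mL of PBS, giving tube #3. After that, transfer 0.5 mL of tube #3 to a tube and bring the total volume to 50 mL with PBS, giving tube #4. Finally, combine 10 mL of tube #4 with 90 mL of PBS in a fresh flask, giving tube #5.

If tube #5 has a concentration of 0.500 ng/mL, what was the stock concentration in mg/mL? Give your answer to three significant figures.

Step 1: 100 μL brought to 0.2 mL → factor 200/100 = 2
Step 2: 100-fold → factor 100
Step 3: 1000 μL + 4 mL = 5000 μL total → factor 5000/1000 = 5
Step 4: 0.5 mL brought to 50 mL → factor 50/0.5 = 100
Step 5: 10 mL + 90 mL = 100 mL total → factor 100/10 = 10
Overall dilution factor = 2 × 100 × 5 × 100 × 10 = 1 × 10^6
Stock = 0.500 ng/mL × 1 × 10^6 = 5.000 × 10^5 ng/mL = 0.500 mg/mL

0.500 mg/mL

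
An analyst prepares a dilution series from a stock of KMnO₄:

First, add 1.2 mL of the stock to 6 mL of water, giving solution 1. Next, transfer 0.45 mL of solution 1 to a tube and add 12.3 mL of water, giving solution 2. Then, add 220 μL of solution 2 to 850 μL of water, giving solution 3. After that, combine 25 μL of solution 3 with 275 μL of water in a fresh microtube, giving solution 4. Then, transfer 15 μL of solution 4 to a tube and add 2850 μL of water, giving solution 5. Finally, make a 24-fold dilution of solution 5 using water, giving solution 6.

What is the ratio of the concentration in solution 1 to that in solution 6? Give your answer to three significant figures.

7.58 × 10^6

Step 1: 1.2 mL + 6 mL = 7.2 mL total → factor 7.2/1.2 = 6
Step 2: 0.45 mL + 12.3 mL = 12.75 mL total → factor 12.75/0.45 = 28.333
Step 3: 220 μL + 850 μL = 1070 μL total → factor 1070/220 = 4.8636
Step 4: 25 μL + 275 μL = 300 μL total → factor 300/25 = 12
Step 5: 15 μL + 2850 μL = 2865 μL total → factor 2865/15 = 191
Step 6: 24-fold → factor 24
Dilution factor to solution 1 = 6; to solution 6 = 4.5482 × 10^7
[solution 1]/[solution 6] = (factor to solution 6)/(factor to solution 1) = 4.5482 × 10^7/6 = 7.58 × 10^6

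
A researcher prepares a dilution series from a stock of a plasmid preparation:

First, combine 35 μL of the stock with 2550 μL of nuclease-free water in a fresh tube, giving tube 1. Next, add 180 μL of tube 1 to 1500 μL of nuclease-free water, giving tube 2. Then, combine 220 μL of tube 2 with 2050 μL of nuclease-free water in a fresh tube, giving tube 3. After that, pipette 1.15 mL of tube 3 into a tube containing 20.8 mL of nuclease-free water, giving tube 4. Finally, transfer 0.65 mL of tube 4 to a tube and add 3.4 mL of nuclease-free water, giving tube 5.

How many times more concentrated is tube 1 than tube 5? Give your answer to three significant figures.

1.15 × 10^4

Step 1: 35 μL + 2550 μL = 2585 μL total → factor 2585/35 = 73.857
Step 2: 180 μL + 1500 μL = 1680 μL total → factor 1680/180 = 9.3333
Step 3: 220 μL + 2050 μL = 2270 μL total → factor 2270/220 = 10.318
Step 4: 1.15 mL + 20.8 mL = 21.95 mL total → factor 21.95/1.15 = 19.087
Step 5: 0.65 mL + 3.4 mL = 4.05 mL total → factor 4.05/0.65 = 6.2308
Dilution factor to tube 1 = 73.857; to tube 5 = 8.4588 × 10^5
[tube 1]/[tube 5] = (factor to tube 5)/(factor to tube 1) = 8.4588 × 10^5/73.857 = 1.15 × 10^4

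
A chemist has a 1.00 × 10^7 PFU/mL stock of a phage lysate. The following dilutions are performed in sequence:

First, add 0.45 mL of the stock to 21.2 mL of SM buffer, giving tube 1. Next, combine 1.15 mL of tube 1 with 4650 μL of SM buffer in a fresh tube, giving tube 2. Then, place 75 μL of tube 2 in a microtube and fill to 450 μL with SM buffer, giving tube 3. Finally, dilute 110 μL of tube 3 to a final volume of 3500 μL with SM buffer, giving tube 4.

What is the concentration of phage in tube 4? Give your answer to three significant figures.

Step 1: 0.45 mL + 21.2 mL = 21.65 mL total → factor 21.65/0.45 = 48.111
Step 2: 1.15 mL + 4650 μL = 5.8 mL total → factor 5.8/1.15 = 5.0435
Step 3: 75 μL brought to 450 μL → factor 450/75 = 6
Step 4: 110 μL brought to 3500 μL → factor 3500/110 = 31.818
Overall dilution factor = 48.111 × 5.0435 × 6 × 31.818 = 46324
Final = 1.00 × 10^7 PFU/mL / 46324 = 216 PFU/mL

216 PFU/mL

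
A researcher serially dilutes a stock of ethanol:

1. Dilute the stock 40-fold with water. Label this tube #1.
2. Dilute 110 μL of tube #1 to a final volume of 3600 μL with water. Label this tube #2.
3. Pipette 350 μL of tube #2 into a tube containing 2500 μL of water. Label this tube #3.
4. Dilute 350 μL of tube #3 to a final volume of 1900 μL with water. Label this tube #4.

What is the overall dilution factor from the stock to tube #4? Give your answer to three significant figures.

5.79 × 10^4

Step 1: 40-fold → factor 40
Step 2: 110 μL brought to 3600 μL → factor 3600/110 = 32.727
Step 3: 350 μL + 2500 μL = 2850 μL total → factor 2850/350 = 8.1429
Step 4: 350 μL brought to 1900 μL → factor 1900/350 = 5.4286
Overall dilution factor = 40 × 32.727 × 8.1429 × 5.4286 = 57867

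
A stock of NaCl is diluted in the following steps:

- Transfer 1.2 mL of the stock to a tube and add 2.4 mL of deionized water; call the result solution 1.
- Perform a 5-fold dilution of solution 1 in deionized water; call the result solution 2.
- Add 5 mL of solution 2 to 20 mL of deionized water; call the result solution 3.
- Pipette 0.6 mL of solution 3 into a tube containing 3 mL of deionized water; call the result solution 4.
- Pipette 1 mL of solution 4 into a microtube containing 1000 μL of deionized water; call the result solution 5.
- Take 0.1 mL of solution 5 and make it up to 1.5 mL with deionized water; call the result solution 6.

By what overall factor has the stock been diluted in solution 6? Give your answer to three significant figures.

Step 1: 1.2 mL + 2.4 mL = 3.6 mL total → factor 3.6/1.2 = 3
Step 2: 5-fold → factor 5
Step 3: 5 mL + 20 mL = 25 mL total → factor 25/5 = 5
Step 4: 0.6 mL + 3 mL = 3.6 mL total → factor 3.6/0.6 = 6
Step 5: 1 mL + 1000 μL = 2 mL total → factor 2/1 = 2
Step 6: 0.1 mL brought to 1.5 mL → factor 1.5/0.1 = 15
Overall dilution factor = 3 × 5 × 5 × 6 × 2 × 15 = 13500

1.35 × 10^4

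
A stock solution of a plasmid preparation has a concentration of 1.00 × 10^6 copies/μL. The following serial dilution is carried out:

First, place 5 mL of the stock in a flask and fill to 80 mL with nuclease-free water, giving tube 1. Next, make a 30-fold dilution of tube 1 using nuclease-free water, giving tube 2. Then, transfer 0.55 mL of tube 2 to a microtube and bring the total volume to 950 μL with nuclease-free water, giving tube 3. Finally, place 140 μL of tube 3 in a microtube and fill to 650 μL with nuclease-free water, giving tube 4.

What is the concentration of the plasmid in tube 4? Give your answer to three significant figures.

Step 1: 5 mL brought to 80 mL → factor 80/5 = 16
Step 2: 30-fold → factor 30
Step 3: 0.55 mL brought to 950 μL → factor 0.95/0.55 = 1.7273
Step 4: 140 μL brought to 650 μL → factor 650/140 = 4.6429
Overall dilution factor = 16 × 30 × 1.7273 × 4.6429 = 3849.4
Final = 1.00 × 10^6 copies/μL / 3849.4 = 260 copies/μL

260 copies/μL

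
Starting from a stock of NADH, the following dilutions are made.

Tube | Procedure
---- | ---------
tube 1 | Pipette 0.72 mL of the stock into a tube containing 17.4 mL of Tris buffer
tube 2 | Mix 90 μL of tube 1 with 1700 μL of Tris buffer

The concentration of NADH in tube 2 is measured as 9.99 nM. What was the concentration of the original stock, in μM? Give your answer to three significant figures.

Step 1: 0.72 mL + 17.4 mL = 18.12 mL total → factor 18.12/0.72 = 25.167
Step 2: 90 μL + 1700 μL = 1790 μL total → factor 1790/90 = 19.889
Overall dilution factor = 25.167 × 19.889 = 500.54
Stock = 9.99 nM × 500.54 = 5000 nM = 5.00 μM

5.00 μM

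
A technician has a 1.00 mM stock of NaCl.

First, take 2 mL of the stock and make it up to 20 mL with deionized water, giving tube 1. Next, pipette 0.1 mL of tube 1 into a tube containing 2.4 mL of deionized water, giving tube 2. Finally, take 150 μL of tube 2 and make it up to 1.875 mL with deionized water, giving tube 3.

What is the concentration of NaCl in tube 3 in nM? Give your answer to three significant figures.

Step 1: 2 mL brought to 20 mL → factor 20/2 = 10
Step 2: 0.1 mL + 2.4 mL = 2.5 mL total → factor 2.5/0.1 = 25
Step 3: 150 μL brought to 1.875 mL → factor 1875/150 = 12.5
Overall dilution factor = 10 × 25 × 12.5 = 3125
Final = 1.00 mM / 3125 = 0.0003200 mM = 320 nM

320 nM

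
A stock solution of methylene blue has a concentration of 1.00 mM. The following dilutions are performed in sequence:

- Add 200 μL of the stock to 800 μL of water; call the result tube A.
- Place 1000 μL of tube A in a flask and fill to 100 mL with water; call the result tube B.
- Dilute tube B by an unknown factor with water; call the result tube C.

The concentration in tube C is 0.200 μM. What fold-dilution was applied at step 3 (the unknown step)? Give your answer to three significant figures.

Step 1: 200 μL + 800 μL = 1000 μL total → factor 1000/200 = 5
Step 2: 1000 μL brought to 100 mL → factor 1 × 10^5/1000 = 100
Step 3: unknown factor x
Product of known-step factors = 500
Overall factor = 1.00 mM / (0.200 μM) = 5000
x = 5000 / 500 = 10.0

10.0-fold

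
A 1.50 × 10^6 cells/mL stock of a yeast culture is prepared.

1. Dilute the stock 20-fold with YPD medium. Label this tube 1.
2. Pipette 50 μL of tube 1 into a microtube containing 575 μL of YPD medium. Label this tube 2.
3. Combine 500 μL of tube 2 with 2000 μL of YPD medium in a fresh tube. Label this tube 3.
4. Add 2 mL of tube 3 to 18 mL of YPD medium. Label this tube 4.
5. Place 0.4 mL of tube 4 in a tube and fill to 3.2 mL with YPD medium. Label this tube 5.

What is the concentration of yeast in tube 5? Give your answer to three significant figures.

15.0 cells/mL

Step 1: 20-fold → factor 20
Step 2: 50 μL + 575 μL = 625 μL total → factor 625/50 = 12.5
Step 3: 500 μL + 2000 μL = 2500 μL total → factor 2500/500 = 5
Step 4: 2 mL + 18 mL = 20 mL total → factor 20/2 = 10
Step 5: 0.4 mL brought to 3.2 mL → factor 3.2/0.4 = 8
Overall dilution factor = 20 × 12.5 × 5 × 10 × 8 = 1 × 10^5
Final = 1.50 × 10^6 cells/mL / 1 × 10^5 = 15.0 cells/mL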